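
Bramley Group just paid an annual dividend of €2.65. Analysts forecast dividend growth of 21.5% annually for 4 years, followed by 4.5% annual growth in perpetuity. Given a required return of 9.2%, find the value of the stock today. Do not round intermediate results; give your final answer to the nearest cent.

€104.24

D_1 = 3.21975
D_2 = 3.91200
D_3 = 4.75308
D_4 = 5.77499
Terminal value at year 4: TV = D_4×(1+g_2)/(r−g_2) = 6.03486/0.047 = 128.40130
P_0 = D_1/(1+r)^1 + D_2/(1+r)^2 + D_3/(1+r)^3 + D_4/(1+r)^4 + TV/(1+r)^4
    = 2.94849 + 3.28060 + 3.65012 + 4.06126 + 90.29815 = 104.23861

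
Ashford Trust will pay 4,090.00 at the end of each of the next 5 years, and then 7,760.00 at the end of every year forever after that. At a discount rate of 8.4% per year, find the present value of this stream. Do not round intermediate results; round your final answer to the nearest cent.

77880.90

PV of 5-year annuity: 4,090.00 × [1 − (1+0.084)^−5] / 0.084 = 16159.46141
Perpetuity value at year 5: 7,760.00 / 0.084 = 92380.95238
PV of perpetuity: 92380.95238 / (1+0.084)^5 = 61721.43635
Total PV = 16159.46141 + 61721.43635 = 77880.89776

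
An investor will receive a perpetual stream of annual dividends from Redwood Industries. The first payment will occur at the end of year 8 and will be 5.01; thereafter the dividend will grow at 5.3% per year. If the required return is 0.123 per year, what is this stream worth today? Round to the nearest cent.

Value at end of year 7: C₁ / (r − g) = 5.01 / (0.123 − 0.053) = 71.5714
Discount to today: PV = 71.5714 / (1 + 0.123)^7 = 71.5714 / 2.252466 = 31.77

31.77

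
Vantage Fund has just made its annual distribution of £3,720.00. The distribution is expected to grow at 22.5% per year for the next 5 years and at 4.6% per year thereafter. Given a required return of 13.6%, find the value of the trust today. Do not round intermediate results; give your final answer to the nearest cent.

D_1 = 4557.00000
D_2 = 5582.32500
D_3 = 6838.34813
D_4 = 8376.97645
D_5 = 10261.79616
Terminal value at year 5: TV = D_5×(1+g_2)/(r−g_2) = 10733.83878/0.09 = 119264.87531
P_0 = D_1/(1+r)^1 + D_2/(1+r)^2 + D_3/(1+r)^3 + D_4/(1+r)^4 + D_5/(1+r)^5 + TV/(1+r)^5
    = 4011.44366 + 4325.72050 + 4664.61938 + 5030.06931 + 5424.15044 + 63040.68181 = 86496.68510

£86496.69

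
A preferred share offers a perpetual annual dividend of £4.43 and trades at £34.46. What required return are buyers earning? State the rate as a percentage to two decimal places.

P = C/r ⇒ r = C/P = £4.43/£34.46 = 0.128555

12.86%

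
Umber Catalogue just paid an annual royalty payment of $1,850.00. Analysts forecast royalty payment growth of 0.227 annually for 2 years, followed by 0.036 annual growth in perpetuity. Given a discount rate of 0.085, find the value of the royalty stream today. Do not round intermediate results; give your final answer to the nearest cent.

D_1 = 2269.95000
D_2 = 2785.22865
Terminal value at year 2: TV = D_2×(1+g_2)/(r−g_2) = 2885.49688/0.049 = 58887.69146
P_0 = D_1/(1+r)^1 + D_2/(1+r)^2 + TV/(1+r)^2
    = 2092.11982 + 2365.92720 + 50022.46084 = 54480.50785

$54480.51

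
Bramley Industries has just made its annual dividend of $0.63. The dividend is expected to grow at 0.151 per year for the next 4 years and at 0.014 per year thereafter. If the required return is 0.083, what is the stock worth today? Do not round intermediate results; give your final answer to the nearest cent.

$14.75

D_1 = 0.72513
D_2 = 0.83462
D_3 = 0.96065
D_4 = 1.10571
Terminal value at year 4: TV = D_4×(1+g_2)/(r−g_2) = 1.12119/0.069 = 16.24915
P_0 = D_1/(1+r)^1 + D_2/(1+r)^2 + D_3/(1+r)^3 + D_4/(1+r)^4 + TV/(1+r)^4
    = 0.66956 + 0.71160 + 0.75628 + 0.80376 + 11.81182 = 14.75302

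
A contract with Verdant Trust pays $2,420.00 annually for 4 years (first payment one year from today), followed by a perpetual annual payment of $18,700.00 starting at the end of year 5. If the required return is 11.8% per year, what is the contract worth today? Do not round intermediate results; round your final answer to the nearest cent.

$108817.52

PV of 4-year annuity: $2,420.00 × [1 − (1+0.118)^−4] / 0.118 = 7381.45465
Perpetuity value at year 4: $18,700.00 / 0.118 = 158474.57627
PV of perpetuity: 158474.57627 / (1+0.118)^4 = 101436.06306
Total PV = 7381.45465 + 101436.06306 = 108817.51771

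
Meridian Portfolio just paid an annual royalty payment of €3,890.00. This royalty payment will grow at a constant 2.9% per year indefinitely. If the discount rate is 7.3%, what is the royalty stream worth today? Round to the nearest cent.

D₁ = D₀ × (1 + g) = €3,890.00 × 1.029 = €4,002.8100
Growing perpetuity: P = D₁ / (r − g) = €4,002.8100 / (0.073 − 0.029) = €90,972.95

€90972.95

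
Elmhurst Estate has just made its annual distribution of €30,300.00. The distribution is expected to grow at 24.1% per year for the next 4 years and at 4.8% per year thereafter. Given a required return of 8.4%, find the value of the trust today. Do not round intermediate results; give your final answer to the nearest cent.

€1687119.34

D_1 = 37602.30000
D_2 = 46664.45430
D_3 = 57910.58779
D_4 = 71867.03944
Terminal value at year 4: TV = D_4×(1+g_2)/(r−g_2) = 75316.65734/0.036 = 2092129.37045
P_0 = D_1/(1+r)^1 + D_2/(1+r)^2 + D_3/(1+r)^3 + D_4/(1+r)^4 + TV/(1+r)^4
    = 34688.46863 + 39712.53651 + 45464.25997 + 52049.02825 + 1515205.04461 = 1687119.33797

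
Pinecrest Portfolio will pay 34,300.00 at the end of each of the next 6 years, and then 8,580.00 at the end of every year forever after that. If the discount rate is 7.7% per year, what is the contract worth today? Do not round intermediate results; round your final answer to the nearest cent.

PV of 6-year annuity: 34,300.00 × [1 − (1+0.077)^−6] / 0.077 = 160018.26390
Perpetuity value at year 6: 8,580.00 / 0.077 = 111428.57143
PV of perpetuity: 111428.57143 / (1+0.077)^6 = 71400.67918
Total PV = 160018.26390 + 71400.67918 = 231418.94307

231418.94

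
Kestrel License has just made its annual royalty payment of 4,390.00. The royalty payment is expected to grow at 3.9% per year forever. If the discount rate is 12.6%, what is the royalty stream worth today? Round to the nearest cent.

D₁ = D₀ × (1 + g) = 4,390.00 × 1.039 = 4,561.2100
Growing perpetuity: P = D₁ / (r − g) = 4,561.2100 / (0.126 − 0.039) = 52,427.70

52427.70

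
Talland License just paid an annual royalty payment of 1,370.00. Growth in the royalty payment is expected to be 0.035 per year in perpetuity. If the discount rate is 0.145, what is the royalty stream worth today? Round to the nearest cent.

D₁ = D₀ × (1 + g) = 1,370.00 × 1.035 = 1,417.9500
Growing perpetuity: P = D₁ / (r − g) = 1,417.9500 / (0.145 − 0.035) = 12,890.45

12890.45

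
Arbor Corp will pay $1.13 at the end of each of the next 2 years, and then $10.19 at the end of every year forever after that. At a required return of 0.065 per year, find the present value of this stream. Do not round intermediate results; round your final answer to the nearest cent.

$140.27

PV of 2-year annuity: $1.13 × [1 − (1+0.065)^−2] / 0.065 = 2.05731
Perpetuity value at year 2: $10.19 / 0.065 = 156.76923
PV of perpetuity: 156.76923 / (1+0.065)^2 = 138.21705
Total PV = 2.05731 + 138.21705 = 140.27436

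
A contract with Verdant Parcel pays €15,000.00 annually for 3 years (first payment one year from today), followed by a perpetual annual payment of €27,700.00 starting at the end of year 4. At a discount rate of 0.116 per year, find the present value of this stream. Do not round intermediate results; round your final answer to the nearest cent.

PV of 3-year annuity: €15,000.00 × [1 − (1+0.116)^−3] / 0.116 = 36276.56073
Perpetuity value at year 3: €27,700.00 / 0.116 = 238793.10345
PV of perpetuity: 238793.10345 / (1+0.116)^3 = 171802.38798
Total PV = 36276.56073 + 171802.38798 = 208078.94870

€208078.95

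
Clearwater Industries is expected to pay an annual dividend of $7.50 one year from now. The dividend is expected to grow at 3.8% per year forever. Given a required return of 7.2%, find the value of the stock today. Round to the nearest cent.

Growing perpetuity: P = D₁ / (r − g) = $7.5000 / (0.072 − 0.038) = $220.59

$220.59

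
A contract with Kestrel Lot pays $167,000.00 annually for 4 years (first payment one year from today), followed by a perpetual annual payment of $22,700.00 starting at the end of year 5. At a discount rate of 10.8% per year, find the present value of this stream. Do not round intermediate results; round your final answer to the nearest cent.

$659786.51

PV of 4-year annuity: $167,000.00 × [1 − (1+0.108)^−4] / 0.108 = 520328.62993
Perpetuity value at year 4: $22,700.00 / 0.108 = 210185.18519
PV of perpetuity: 210185.18519 / (1+0.108)^4 = 139457.88040
Total PV = 520328.62993 + 139457.88040 = 659786.51033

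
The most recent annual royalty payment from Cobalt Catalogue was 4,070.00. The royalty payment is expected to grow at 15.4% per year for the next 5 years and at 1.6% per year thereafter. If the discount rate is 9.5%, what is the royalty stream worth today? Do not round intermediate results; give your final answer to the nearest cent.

91934.17

D_1 = 4696.78000
D_2 = 5420.08412
D_3 = 6254.77707
D_4 = 7218.01274
D_5 = 8329.58671
Terminal value at year 5: TV = D_5×(1+g_2)/(r−g_2) = 8462.86009/0.079 = 107124.81131
P_0 = D_1/(1+r)^1 + D_2/(1+r)^2 + D_3/(1+r)^3 + D_4/(1+r)^4 + D_5/(1+r)^5 + TV/(1+r)^5
    = 4289.29680 + 4520.40960 + 4763.97505 + 5020.66411 + 5291.18392 + 68048.64378 = 91934.17327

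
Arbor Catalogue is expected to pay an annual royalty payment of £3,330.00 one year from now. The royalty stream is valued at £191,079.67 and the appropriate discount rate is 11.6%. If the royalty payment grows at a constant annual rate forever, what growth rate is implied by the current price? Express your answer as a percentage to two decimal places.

9.86%

P = D₁/(r−g) ⇒ g = r − D₁/P = 0.116 − £3,330.00/£191,079.67 = 0.098573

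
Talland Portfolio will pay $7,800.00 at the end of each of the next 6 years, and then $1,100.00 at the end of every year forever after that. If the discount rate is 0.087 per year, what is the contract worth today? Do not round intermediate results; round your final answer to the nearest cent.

PV of 6-year annuity: $7,800.00 × [1 − (1+0.087)^−6] / 0.087 = 35305.35548
Perpetuity value at year 6: $1,100.00 / 0.087 = 12643.67816
PV of perpetuity: 12643.67816 / (1+0.087)^6 = 7664.71777
Total PV = 35305.35548 + 7664.71777 = 42970.07326

$42970.07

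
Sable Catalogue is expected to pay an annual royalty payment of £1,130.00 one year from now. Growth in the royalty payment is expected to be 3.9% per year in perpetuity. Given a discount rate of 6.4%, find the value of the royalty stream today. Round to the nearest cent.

Growing perpetuity: P = D₁ / (r − g) = £1,130.0000 / (0.064 − 0.039) = £45,200.00

£45200.00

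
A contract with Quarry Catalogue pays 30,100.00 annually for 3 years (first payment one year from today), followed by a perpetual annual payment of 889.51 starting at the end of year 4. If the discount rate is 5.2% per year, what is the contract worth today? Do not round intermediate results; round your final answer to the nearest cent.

96356.20

PV of 3-year annuity: 30,100.00 × [1 − (1+0.052)^−3] / 0.052 = 81663.54084
Perpetuity value at year 3: 889.51 / 0.052 = 17105.96154
PV of perpetuity: 17105.96154 / (1+0.052)^3 = 14692.65469
Total PV = 81663.54084 + 14692.65469 = 96356.19553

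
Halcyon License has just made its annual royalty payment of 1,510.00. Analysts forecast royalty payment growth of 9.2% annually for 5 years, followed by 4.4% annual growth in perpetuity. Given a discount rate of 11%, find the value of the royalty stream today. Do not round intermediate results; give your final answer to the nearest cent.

29201.14

D_1 = 1648.92000
D_2 = 1800.62064
D_3 = 1966.27774
D_4 = 2147.17529
D_5 = 2344.71542
Terminal value at year 5: TV = D_5×(1+g_2)/(r−g_2) = 2447.88290/0.066 = 37089.13479
P_0 = D_1/(1+r)^1 + D_2/(1+r)^2 + D_3/(1+r)^3 + D_4/(1+r)^4 + D_5/(1+r)^5 + TV/(1+r)^5
    = 1485.51351 + 1461.42411 + 1437.72534 + 1414.41087 + 1391.47448 + 22010.59630 = 29201.14460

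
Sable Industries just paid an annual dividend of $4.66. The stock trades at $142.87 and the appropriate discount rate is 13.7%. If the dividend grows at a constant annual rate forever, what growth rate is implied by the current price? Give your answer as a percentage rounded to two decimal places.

P = D₀(1+g)/(r−g) ⇒ P(r−g) = D₀(1+g) ⇒ g(P+D₀) = P·r − D₀
g = (P·r − D₀)/(P + D₀) = ($142.87×0.137 − $4.66) / ($142.87 + $4.66) = 0.101086

10.11%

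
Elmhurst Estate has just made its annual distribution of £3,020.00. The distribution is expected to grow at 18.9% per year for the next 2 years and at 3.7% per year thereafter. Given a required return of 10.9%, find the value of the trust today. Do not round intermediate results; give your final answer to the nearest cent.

D_1 = 3590.78000
D_2 = 4269.43742
Terminal value at year 2: TV = D_2×(1+g_2)/(r−g_2) = 4427.40660/0.072 = 61491.75840
P_0 = D_1/(1+r)^1 + D_2/(1+r)^2 + TV/(1+r)^2
    = 3237.85392 + 3471.42319 + 49998.13673 = 56707.41384

£56707.41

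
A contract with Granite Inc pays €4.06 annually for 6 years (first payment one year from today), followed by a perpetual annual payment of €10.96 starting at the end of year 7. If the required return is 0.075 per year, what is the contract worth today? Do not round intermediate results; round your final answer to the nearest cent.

PV of 6-year annuity: €4.06 × [1 − (1+0.075)^−6] / 0.075 = 19.05702
Perpetuity value at year 6: €10.96 / 0.075 = 146.13333
PV of perpetuity: 146.13333 / (1+0.075)^6 = 94.68878
Total PV = 19.05702 + 94.68878 = 113.74579

€113.75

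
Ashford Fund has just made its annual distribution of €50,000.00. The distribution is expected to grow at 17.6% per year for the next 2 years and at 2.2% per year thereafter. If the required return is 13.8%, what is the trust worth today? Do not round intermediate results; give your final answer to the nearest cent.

€575492.39

D_1 = 58800.00000
D_2 = 69148.80000
Terminal value at year 2: TV = D_2×(1+g_2)/(r−g_2) = 70670.07360/0.116 = 609224.77241
P_0 = D_1/(1+r)^1 + D_2/(1+r)^2 + TV/(1+r)^2
    = 51669.59578 + 53394.94257 + 470427.85605 = 575492.39440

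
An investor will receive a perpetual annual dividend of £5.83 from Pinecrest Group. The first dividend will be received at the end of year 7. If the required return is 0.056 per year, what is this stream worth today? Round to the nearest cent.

Value at end of year 6: C / r = £5.83 / 0.056 = £104.1071
Discount to today: PV = £104.1071 / (1 + 0.056)^6 = £104.1071 / 1.386703 = £75.08

£75.08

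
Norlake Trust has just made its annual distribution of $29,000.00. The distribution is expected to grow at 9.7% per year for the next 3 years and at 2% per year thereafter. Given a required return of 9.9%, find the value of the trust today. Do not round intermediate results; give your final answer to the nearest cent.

$459073.62

D_1 = 31813.00000
D_2 = 34898.86100
D_3 = 38284.05052
Terminal value at year 3: TV = D_3×(1+g_2)/(r−g_2) = 39049.73153/0.079 = 494300.39908
P_0 = D_1/(1+r)^1 + D_2/(1+r)^2 + D_3/(1+r)^3 + TV/(1+r)^3
    = 28947.22475 + 28894.54554 + 28841.96220 + 372389.89172 = 459073.62421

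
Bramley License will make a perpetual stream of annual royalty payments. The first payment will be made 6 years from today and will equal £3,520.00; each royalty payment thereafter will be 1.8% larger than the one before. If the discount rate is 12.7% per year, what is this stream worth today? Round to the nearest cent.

Value at end of year 5: C₁ / (r − g) = £3,520.00 / (0.127 − 0.018) = £32,293.5780
Discount to today: PV = £32,293.5780 / (1 + 0.127)^5 = £32,293.5780 / 1.818108 = £17,762.19

£17762.19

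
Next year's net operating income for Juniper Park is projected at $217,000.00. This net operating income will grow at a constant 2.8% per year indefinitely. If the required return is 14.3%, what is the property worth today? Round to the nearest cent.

$1886956.52

Growing perpetuity: P = D₁ / (r − g) = $217,000.0000 / (0.143 − 0.028) = $1,886,956.52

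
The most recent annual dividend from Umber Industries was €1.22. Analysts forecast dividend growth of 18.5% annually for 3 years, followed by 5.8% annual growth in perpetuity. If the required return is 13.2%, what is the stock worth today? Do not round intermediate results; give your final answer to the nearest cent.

€24.02

D_1 = 1.44570
D_2 = 1.71315
D_3 = 2.03009
Terminal value at year 3: TV = D_3×(1+g_2)/(r−g_2) = 2.14783/0.074 = 29.02477
P_0 = D_1/(1+r)^1 + D_2/(1+r)^2 + D_3/(1+r)^3 + TV/(1+r)^3
    = 1.27712 + 1.33691 + 1.39951 + 20.00919 = 24.02274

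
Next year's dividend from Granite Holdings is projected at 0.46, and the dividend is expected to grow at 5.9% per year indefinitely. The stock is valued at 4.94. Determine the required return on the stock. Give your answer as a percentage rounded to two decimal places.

15.21%

P = D₁/(r − g) ⇒ r = D₁/P + g = 0.4600/4.94 + 0.059 = 0.093117 + 0.059 = 0.152117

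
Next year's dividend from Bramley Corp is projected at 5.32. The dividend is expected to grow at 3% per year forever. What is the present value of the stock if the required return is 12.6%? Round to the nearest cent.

Growing perpetuity: P = D₁ / (r − g) = 5.3200 / (0.126 − 0.03) = 55.42

55.42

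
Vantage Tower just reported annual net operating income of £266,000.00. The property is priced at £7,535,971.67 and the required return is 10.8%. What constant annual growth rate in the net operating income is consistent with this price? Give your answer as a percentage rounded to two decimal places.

7.02%

P = D₀(1+g)/(r−g) ⇒ P(r−g) = D₀(1+g) ⇒ g(P+D₀) = P·r − D₀
g = (P·r − D₀)/(P + D₀) = (£7,535,971.67×0.108 − £266,000.00) / (£7,535,971.67 + £266,000.00) = 0.070224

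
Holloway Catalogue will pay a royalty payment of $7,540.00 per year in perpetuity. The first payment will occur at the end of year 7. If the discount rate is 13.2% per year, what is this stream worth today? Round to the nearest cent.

Value at end of year 6: C / r = $7,540.00 / 0.132 = $57,121.2121
Discount to today: PV = $57,121.2121 / (1 + 0.132)^6 = $57,121.2121 / 2.104159 = $27,146.81

$27146.81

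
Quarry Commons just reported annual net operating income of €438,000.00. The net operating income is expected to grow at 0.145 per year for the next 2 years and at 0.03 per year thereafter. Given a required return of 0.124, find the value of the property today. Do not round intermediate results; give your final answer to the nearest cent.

D_1 = 501510.00000
D_2 = 574228.95000
Terminal value at year 2: TV = D_2×(1+g_2)/(r−g_2) = 591455.81850/0.094 = 6292083.17553
P_0 = D_1/(1+r)^1 + D_2/(1+r)^2 + TV/(1+r)^2
    = 446183.27402 + 454519.43839 + 4980372.56963 = 5881075.28205

€5881075.28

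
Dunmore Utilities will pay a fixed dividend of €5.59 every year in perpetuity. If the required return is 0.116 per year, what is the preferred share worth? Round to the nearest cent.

€48.19

Level perpetuity: PV = C / r = €5.59 / 0.116 = €48.19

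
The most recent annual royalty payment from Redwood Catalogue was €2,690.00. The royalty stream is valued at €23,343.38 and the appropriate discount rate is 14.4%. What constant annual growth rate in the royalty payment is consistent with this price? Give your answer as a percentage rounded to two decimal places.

P = D₀(1+g)/(r−g) ⇒ P(r−g) = D₀(1+g) ⇒ g(P+D₀) = P·r − D₀
g = (P·r − D₀)/(P + D₀) = (€23,343.38×0.144 − €2,690.00) / (€23,343.38 + €2,690.00) = 0.025792

2.58%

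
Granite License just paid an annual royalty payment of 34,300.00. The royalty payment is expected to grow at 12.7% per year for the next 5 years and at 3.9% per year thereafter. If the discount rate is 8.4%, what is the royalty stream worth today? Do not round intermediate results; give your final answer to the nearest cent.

D_1 = 38656.10000
D_2 = 43565.42470
D_3 = 49098.23364
D_4 = 55333.70931
D_5 = 62361.09039
Terminal value at year 5: TV = D_5×(1+g_2)/(r−g_2) = 64793.17292/0.045 = 1439848.28703
P_0 = D_1/(1+r)^1 + D_2/(1+r)^2 + D_3/(1+r)^3 + D_4/(1+r)^4 + D_5/(1+r)^5 + TV/(1+r)^5
    = 35660.60886 + 37075.19020 + 38545.88502 + 40074.91920 + 41664.60696 + 961989.48062 = 1155010.69086

1155010.69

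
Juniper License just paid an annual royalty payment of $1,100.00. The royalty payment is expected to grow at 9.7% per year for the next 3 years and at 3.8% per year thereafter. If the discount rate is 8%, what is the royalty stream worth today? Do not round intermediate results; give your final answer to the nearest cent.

D_1 = 1206.70000
D_2 = 1323.74990
D_3 = 1452.15364
Terminal value at year 3: TV = D_3×(1+g_2)/(r−g_2) = 1507.33548/0.042 = 35888.93997
P_0 = D_1/(1+r)^1 + D_2/(1+r)^2 + D_3/(1+r)^3 + TV/(1+r)^3
    = 1117.31481 + 1134.90218 + 1152.76638 + 28489.79764 = 31894.78101

$31894.78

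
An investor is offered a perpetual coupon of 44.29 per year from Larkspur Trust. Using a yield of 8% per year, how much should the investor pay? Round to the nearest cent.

Level perpetuity: PV = C / r = 44.29 / 0.08 = 553.63

553.63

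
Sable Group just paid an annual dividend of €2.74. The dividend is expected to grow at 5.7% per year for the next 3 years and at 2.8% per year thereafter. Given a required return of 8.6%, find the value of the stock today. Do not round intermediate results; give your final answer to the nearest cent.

€52.57

D_1 = 2.89618
D_2 = 3.06126
D_3 = 3.23575
Terminal value at year 3: TV = D_3×(1+g_2)/(r−g_2) = 3.32636/0.058 = 57.35095
P_0 = D_1/(1+r)^1 + D_2/(1+r)^2 + D_3/(1+r)^3 + TV/(1+r)^3
    = 2.66683 + 2.59562 + 2.52631 + 44.77661 = 52.56536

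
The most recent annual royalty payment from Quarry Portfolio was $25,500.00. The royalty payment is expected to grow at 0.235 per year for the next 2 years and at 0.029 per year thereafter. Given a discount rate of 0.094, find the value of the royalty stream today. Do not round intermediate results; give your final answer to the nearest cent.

$575731.26

D_1 = 31492.50000
D_2 = 38893.23750
Terminal value at year 2: TV = D_2×(1+g_2)/(r−g_2) = 40021.14139/0.065 = 615709.86750
P_0 = D_1/(1+r)^1 + D_2/(1+r)^2 + TV/(1+r)^2
    = 28786.56307 + 32496.71425 + 514447.98410 = 575731.26143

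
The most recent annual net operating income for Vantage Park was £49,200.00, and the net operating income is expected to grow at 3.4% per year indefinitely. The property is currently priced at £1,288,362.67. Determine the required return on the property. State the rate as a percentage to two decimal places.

7.35%

D₁ = £49,200.00 × 1.034 = £50,872.8000
P = D₁/(r − g) ⇒ r = D₁/P + g = £50,872.8000/£1,288,362.67 + 0.034 = 0.039486 + 0.034 = 0.073486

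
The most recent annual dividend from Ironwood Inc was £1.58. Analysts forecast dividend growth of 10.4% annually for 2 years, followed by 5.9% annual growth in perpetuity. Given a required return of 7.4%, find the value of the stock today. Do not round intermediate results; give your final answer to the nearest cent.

£121.16

D_1 = 1.74432
D_2 = 1.92573
Terminal value at year 2: TV = D_2×(1+g_2)/(r−g_2) = 2.03935/0.015 = 135.95649
P_0 = D_1/(1+r)^1 + D_2/(1+r)^2 + TV/(1+r)^2
    = 1.62413 + 1.66950 + 117.86677 = 121.16040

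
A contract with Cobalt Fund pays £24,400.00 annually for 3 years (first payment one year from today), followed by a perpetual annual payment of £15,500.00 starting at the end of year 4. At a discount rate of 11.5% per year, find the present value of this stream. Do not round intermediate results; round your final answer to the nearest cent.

PV of 3-year annuity: £24,400.00 × [1 − (1+0.115)^−3] / 0.115 = 59111.91303
Perpetuity value at year 3: £15,500.00 / 0.115 = 134782.60870
PV of perpetuity: 134782.60870 / (1+0.115)^3 = 97232.00821
Total PV = 59111.91303 + 97232.00821 = 156343.92123

£156343.92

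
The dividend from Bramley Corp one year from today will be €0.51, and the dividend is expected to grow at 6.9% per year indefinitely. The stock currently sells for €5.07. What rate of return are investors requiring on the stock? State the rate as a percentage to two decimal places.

P = D₁/(r − g) ⇒ r = D₁/P + g = €0.5100/€5.07 + 0.069 = 0.100592 + 0.069 = 0.169592

16.96%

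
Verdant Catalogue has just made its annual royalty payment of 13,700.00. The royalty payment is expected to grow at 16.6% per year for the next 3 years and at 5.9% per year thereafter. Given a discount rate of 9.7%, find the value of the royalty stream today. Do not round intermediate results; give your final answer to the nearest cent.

D_1 = 15974.20000
D_2 = 18625.91720
D_3 = 21717.81946
Terminal value at year 3: TV = D_3×(1+g_2)/(r−g_2) = 22999.17080/0.038 = 605241.33692
P_0 = D_1/(1+r)^1 + D_2/(1+r)^2 + D_3/(1+r)^3 + TV/(1+r)^3
    = 14561.71376 + 15477.62830 + 16451.15278 + 458467.65255 = 504958.14741

504958.15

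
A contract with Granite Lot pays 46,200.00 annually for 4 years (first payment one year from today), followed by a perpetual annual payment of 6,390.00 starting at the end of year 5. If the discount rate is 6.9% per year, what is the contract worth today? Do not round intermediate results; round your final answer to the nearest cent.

PV of 4-year annuity: 46,200.00 × [1 − (1+0.069)^−4] / 0.069 = 156843.08596
Perpetuity value at year 4: 6,390.00 / 0.069 = 92608.69565
PV of perpetuity: 92608.69565 / (1+0.069)^4 = 70915.46363
Total PV = 156843.08596 + 70915.46363 = 227758.54959

227758.55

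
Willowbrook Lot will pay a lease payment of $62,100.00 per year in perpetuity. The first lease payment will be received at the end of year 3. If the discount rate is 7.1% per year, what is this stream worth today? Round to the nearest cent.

Value at end of year 2: C / r = $62,100.00 / 0.071 = $874,647.8873
Discount to today: PV = $874,647.8873 / (1 + 0.071)^2 = $874,647.8873 / 1.147041 = $762,525.39

$762525.39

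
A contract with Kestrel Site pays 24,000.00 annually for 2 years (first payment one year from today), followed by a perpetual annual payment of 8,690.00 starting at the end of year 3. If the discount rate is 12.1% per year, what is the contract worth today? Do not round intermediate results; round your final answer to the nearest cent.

97658.90

PV of 2-year annuity: 24,000.00 × [1 − (1+0.121)^−2] / 0.121 = 40507.98916
Perpetuity value at year 2: 8,690.00 / 0.121 = 71818.18182
PV of perpetuity: 71818.18182 / (1+0.121)^2 = 57150.91408
Total PV = 40507.98916 + 57150.91408 = 97658.90323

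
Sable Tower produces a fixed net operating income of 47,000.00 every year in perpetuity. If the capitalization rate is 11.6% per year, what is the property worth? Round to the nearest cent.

Level perpetuity: PV = C / r = 47,000.00 / 0.116 = 405,172.41

405172.41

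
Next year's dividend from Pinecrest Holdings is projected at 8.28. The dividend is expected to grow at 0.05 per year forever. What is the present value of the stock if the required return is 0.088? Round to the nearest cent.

217.89

Growing perpetuity: P = D₁ / (r − g) = 8.2800 / (0.088 − 0.05) = 217.89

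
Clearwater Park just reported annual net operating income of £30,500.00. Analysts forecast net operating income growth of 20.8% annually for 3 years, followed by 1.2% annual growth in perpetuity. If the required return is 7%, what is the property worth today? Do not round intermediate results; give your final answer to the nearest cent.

D_1 = 36844.00000
D_2 = 44507.55200
D_3 = 53765.12282
Terminal value at year 3: TV = D_3×(1+g_2)/(r−g_2) = 54410.30429/0.058 = 938108.69465
P_0 = D_1/(1+r)^1 + D_2/(1+r)^2 + D_3/(1+r)^3 + TV/(1+r)^3
    = 34433.64486 + 38874.61962 + 43888.35561 + 765776.13574 = 882972.75582

£882972.76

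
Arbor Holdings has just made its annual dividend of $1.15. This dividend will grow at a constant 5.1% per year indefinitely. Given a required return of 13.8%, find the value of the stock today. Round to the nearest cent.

$13.89

D₁ = D₀ × (1 + g) = $1.15 × 1.051 = $1.2087
Growing perpetuity: P = D₁ / (r − g) = $1.2087 / (0.138 − 0.051) = $13.89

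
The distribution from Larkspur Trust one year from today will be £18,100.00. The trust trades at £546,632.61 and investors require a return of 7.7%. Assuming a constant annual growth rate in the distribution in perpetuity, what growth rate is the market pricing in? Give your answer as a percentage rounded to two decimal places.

P = D₁/(r−g) ⇒ g = r − D₁/P = 0.077 − £18,100.00/£546,632.61 = 0.043888

4.39%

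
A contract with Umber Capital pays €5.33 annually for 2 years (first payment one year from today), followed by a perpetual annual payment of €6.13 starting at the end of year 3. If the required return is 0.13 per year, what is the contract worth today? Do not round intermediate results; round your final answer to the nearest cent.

PV of 2-year annuity: €5.33 × [1 − (1+0.13)^−2] / 0.13 = 8.89099
Perpetuity value at year 2: €6.13 / 0.13 = 47.15385
PV of perpetuity: 47.15385 / (1+0.13)^2 = 36.92838
Total PV = 8.89099 + 36.92838 = 45.81936

€45.82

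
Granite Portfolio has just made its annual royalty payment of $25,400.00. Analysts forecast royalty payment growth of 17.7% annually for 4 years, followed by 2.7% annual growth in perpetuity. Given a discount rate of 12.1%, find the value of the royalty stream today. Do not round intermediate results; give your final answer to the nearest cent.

$452194.55

D_1 = 29895.80000
D_2 = 35187.35660
D_3 = 41415.51872
D_4 = 48746.06553
Terminal value at year 4: TV = D_4×(1+g_2)/(r−g_2) = 50062.20930/0.094 = 532576.69469
P_0 = D_1/(1+r)^1 + D_2/(1+r)^2 + D_3/(1+r)^3 + D_4/(1+r)^4 + TV/(1+r)^4
    = 26668.86708 + 28001.12092 + 29399.92804 + 30868.61311 + 337256.01772 = 452194.54688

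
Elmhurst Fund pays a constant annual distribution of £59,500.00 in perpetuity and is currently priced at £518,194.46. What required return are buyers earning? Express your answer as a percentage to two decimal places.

P = C/r ⇒ r = C/P = £59,500.00/£518,194.46 = 0.114822

11.48%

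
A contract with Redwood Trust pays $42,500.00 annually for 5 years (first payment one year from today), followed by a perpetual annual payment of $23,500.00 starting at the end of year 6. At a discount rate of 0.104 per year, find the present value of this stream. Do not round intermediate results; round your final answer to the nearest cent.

PV of 5-year annuity: $42,500.00 × [1 − (1+0.104)^−5] / 0.104 = 159475.54316
Perpetuity value at year 5: $23,500.00 / 0.104 = 225961.53846
PV of perpetuity: 225961.53846 / (1+0.104)^5 = 137780.94401
Total PV = 159475.54316 + 137780.94401 = 297256.48717

$297256.49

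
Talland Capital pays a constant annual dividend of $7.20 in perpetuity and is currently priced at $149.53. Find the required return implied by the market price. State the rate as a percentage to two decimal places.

P = C/r ⇒ r = C/P = $7.20/$149.53 = 0.048151

4.82%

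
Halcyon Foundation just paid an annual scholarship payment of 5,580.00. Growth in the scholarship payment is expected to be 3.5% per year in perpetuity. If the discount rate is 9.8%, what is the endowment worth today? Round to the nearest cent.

91671.43

D₁ = D₀ × (1 + g) = 5,580.00 × 1.035 = 5,775.3000
Growing perpetuity: P = D₁ / (r − g) = 5,775.3000 / (0.098 − 0.035) = 91,671.43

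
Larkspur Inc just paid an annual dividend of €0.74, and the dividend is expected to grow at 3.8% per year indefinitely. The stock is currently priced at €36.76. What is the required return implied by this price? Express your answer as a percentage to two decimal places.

5.89%

D₁ = €0.74 × 1.038 = €0.7681
P = D₁/(r − g) ⇒ r = D₁/P + g = €0.7681/€36.76 + 0.038 = 0.020896 + 0.038 = 0.058896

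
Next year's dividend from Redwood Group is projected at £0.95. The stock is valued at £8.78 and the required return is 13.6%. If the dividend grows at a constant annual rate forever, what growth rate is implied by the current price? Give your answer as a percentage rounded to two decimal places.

P = D₁/(r−g) ⇒ g = r − D₁/P = 0.136 − £0.95/£8.78 = 0.027800

2.78%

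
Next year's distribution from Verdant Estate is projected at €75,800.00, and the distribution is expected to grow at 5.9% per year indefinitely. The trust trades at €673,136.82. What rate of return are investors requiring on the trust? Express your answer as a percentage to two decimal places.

17.16%

P = D₁/(r − g) ⇒ r = D₁/P + g = €75,800.0000/€673,136.82 + 0.059 = 0.112607 + 0.059 = 0.171607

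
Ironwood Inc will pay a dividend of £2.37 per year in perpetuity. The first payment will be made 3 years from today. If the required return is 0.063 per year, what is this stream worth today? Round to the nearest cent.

£33.29

Value at end of year 2: C / r = £2.37 / 0.063 = £37.6190
Discount to today: PV = £37.6190 / (1 + 0.063)^2 = £37.6190 / 1.129969 = £33.29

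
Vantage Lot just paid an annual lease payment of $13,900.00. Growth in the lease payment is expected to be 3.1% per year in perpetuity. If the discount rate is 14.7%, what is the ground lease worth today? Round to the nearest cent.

$123542.24

D₁ = D₀ × (1 + g) = $13,900.00 × 1.031 = $14,330.9000
Growing perpetuity: P = D₁ / (r − g) = $14,330.9000 / (0.147 − 0.031) = $123,542.24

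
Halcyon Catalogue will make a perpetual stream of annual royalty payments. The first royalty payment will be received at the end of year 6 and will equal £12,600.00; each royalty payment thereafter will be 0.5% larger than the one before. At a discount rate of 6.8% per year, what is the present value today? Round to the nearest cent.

£143937.43

Value at end of year 5: C₁ / (r − g) = £12,600.00 / (0.068 − 0.005) = £200,000.0000
Discount to today: PV = £200,000.0000 / (1 + 0.068)^5 = £200,000.0000 / 1.389493 = £143,937.43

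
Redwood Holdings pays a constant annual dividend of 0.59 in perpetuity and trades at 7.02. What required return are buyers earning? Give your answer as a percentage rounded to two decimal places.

P = C/r ⇒ r = C/P = 0.59/7.02 = 0.084046

8.40%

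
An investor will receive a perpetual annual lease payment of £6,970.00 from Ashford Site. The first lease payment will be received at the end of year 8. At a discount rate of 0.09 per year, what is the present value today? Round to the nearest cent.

Value at end of year 7: C / r = £6,970.00 / 0.09 = £77,444.4444
Discount to today: PV = £77,444.4444 / (1 + 0.09)^7 = £77,444.4444 / 1.828039 = £42,364.76

£42364.76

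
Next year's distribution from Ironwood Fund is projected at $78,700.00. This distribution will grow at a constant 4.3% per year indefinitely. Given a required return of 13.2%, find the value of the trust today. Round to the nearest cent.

$884269.66

Growing perpetuity: P = D₁ / (r − g) = $78,700.0000 / (0.132 − 0.043) = $884,269.66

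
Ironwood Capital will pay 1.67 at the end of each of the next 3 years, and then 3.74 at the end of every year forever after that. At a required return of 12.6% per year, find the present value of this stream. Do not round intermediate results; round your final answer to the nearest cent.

24.76

PV of 3-year annuity: 1.67 × [1 − (1+0.126)^−3] / 0.126 = 3.97006
Perpetuity value at year 3: 3.74 / 0.126 = 29.68254
PV of perpetuity: 29.68254 / (1+0.126)^3 = 20.79150
Total PV = 3.97006 + 20.79150 = 24.76156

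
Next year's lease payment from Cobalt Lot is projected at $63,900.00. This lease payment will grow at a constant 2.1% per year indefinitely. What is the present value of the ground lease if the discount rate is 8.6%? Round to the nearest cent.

Growing perpetuity: P = D₁ / (r − g) = $63,900.0000 / (0.086 − 0.021) = $983,076.92

$983076.92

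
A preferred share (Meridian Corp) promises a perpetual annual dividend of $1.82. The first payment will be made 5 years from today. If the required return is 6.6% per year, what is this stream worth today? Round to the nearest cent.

$21.35

Value at end of year 4: C / r = $1.82 / 0.066 = $27.5758
Discount to today: PV = $27.5758 / (1 + 0.066)^4 = $27.5758 / 1.291305 = $21.35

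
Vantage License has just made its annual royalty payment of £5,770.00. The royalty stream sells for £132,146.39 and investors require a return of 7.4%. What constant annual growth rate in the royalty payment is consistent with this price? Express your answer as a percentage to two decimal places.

2.91%

P = D₀(1+g)/(r−g) ⇒ P(r−g) = D₀(1+g) ⇒ g(P+D₀) = P·r − D₀
g = (P·r − D₀)/(P + D₀) = (£132,146.39×0.074 − £5,770.00) / (£132,146.39 + £5,770.00) = 0.029067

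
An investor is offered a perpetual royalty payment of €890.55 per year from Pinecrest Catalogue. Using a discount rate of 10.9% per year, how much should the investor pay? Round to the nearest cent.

€8170.18

Level perpetuity: PV = C / r = €890.55 / 0.109 = €8,170.18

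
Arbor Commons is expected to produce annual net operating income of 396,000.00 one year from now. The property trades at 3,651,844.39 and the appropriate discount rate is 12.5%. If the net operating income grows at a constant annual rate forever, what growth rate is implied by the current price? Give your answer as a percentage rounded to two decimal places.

1.66%

P = D₁/(r−g) ⇒ g = r − D₁/P = 0.125 − 396,000.00/3,651,844.39 = 0.016562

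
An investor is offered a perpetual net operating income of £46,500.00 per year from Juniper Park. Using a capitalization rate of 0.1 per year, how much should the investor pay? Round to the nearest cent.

Level perpetuity: PV = C / r = £46,500.00 / 0.1 = £465,000.00

£465000.00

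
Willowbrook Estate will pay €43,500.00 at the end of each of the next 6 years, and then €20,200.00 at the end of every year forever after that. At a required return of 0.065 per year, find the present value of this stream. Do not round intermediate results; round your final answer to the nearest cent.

€423564.85

PV of 6-year annuity: €43,500.00 × [1 − (1+0.065)^−6] / 0.065 = 210584.08973
Perpetuity value at year 6: €20,200.00 / 0.065 = 310769.23077
PV of perpetuity: 310769.23077 / (1+0.065)^6 = 212980.75692
Total PV = 210584.08973 + 212980.75692 = 423564.84665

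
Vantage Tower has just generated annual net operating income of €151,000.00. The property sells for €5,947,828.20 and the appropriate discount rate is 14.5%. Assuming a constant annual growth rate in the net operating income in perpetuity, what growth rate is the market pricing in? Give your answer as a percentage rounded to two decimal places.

P = D₀(1+g)/(r−g) ⇒ P(r−g) = D₀(1+g) ⇒ g(P+D₀) = P·r − D₀
g = (P·r − D₀)/(P + D₀) = (€5,947,828.20×0.145 − €151,000.00) / (€5,947,828.20 + €151,000.00) = 0.116651

11.67%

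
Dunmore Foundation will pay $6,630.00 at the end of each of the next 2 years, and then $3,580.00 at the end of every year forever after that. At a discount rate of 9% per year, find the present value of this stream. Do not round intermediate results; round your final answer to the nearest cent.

PV of 2-year annuity: $6,630.00 × [1 − (1+0.09)^−2] / 0.09 = 11662.90716
Perpetuity value at year 2: $3,580.00 / 0.09 = 39777.77778
PV of perpetuity: 39777.77778 / (1+0.09)^2 = 33480.15973
Total PV = 11662.90716 + 33480.15973 = 45143.06689

$45143.07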